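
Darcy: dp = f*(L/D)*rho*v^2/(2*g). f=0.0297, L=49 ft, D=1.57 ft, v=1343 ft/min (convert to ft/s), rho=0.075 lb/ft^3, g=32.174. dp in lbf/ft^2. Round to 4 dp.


v_fps = 1343/60 = 22.3833 ft/s
dp = 0.0297*(49/1.57)*0.075*22.3833^2/(2*32.174) = 0.5413 lbf/ft^2

0.5413 lbf/ft^2


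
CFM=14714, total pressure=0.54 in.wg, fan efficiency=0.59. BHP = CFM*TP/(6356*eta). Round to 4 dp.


BHP = 14714 * 0.54 / (6356 * 0.59) = 2.1188 hp

2.1188 hp


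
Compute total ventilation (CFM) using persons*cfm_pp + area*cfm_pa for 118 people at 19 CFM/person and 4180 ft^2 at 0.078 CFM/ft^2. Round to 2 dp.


Total = 118*19 + 4180*0.078 = 2568.04 CFM

2568.04 CFM


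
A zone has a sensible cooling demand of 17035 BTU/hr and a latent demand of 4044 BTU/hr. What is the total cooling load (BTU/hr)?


Qt = 17035 + 4044 = 21079 BTU/hr

21079 BTU/hr


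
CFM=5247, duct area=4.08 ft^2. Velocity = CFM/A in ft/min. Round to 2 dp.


V = 5247 / 4.08 = 1286.03 ft/min

1286.03 ft/min


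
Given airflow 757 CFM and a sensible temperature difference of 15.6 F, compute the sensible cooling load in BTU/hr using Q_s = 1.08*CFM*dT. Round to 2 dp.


Q = 1.08 * 757 * 15.6 = 12753.94 BTU/hr

12753.94 BTU/hr


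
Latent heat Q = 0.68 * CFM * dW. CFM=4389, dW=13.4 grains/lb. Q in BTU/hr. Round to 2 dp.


Q = 0.68 * 4389 * 13.4 = 39992.57 BTU/hr

39992.57 BTU/hr


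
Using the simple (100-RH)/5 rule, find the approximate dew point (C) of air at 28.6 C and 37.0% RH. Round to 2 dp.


Td = 28.6 - (100-37.0)/5 = 16.00 C

16.00 C


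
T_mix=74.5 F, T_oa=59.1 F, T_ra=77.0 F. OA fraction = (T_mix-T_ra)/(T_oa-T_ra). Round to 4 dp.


frac = (74.5 - 77.0) / (59.1 - 77.0) = 0.1397

0.1397


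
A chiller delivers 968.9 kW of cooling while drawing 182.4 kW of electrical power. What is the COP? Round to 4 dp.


COP = 968.9 / 182.4 = 5.3120

5.3120


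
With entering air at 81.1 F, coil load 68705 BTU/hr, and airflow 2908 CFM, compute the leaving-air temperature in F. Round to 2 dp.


dT = 68705/(1.08*2908) = 21.8761
T_leave = 81.1 - 21.8761 = 59.22 F

59.22 F


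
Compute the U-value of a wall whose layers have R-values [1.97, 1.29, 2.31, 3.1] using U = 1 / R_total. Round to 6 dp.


R_total = 1.97 + 1.29 + 2.31 + 3.1 = 8.67
U = 1/8.67 = 0.115340

0.115340


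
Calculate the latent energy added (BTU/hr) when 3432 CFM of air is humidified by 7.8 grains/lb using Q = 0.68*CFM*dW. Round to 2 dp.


Q = 0.68 * 3432 * 7.8 = 18203.33 BTU/hr

18203.33 BTU/hr


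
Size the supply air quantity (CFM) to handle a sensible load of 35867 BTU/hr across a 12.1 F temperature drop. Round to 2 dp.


CFM = 35867 / (1.08 * 12.1) = 2744.64

2744.64 CFM


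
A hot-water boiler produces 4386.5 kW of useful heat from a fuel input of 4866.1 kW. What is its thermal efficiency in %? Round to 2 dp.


eta = (4386.5/4866.1)*100 = 90.14 %

90.14 %


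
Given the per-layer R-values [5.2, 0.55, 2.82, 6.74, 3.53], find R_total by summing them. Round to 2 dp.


R_total = 5.2 + 0.55 + 2.82 + 6.74 + 3.53 = 18.84

18.84


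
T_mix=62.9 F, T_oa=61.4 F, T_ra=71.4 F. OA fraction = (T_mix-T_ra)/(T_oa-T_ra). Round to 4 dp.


frac = (62.9 - 71.4) / (61.4 - 71.4) = 0.8500

0.8500


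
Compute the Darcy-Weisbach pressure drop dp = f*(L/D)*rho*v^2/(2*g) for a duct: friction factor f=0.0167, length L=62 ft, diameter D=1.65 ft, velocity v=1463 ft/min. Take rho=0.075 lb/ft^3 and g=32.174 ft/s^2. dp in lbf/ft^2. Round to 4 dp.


v_fps = 1463/60 = 24.3833 ft/s
dp = 0.0167*(62/1.65)*0.075*24.3833^2/(2*32.174) = 0.4348 lbf/ft^2

0.4348 lbf/ft^2


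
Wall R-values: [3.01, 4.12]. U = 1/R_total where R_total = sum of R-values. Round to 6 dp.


R_total = 3.01 + 4.12 = 7.13
U = 1/7.13 = 0.140252

0.140252


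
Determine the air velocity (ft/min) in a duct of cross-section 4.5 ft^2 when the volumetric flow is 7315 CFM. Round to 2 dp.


V = 7315 / 4.5 = 1625.56 ft/min

1625.56 ft/min


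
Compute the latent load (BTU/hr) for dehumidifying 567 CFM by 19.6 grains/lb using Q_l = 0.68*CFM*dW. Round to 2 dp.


Q = 0.68 * 567 * 19.6 = 7556.98 BTU/hr

7556.98 BTU/hr


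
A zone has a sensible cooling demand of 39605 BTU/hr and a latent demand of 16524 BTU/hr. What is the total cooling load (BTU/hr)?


Qt = 39605 + 16524 = 56129 BTU/hr

56129 BTU/hr


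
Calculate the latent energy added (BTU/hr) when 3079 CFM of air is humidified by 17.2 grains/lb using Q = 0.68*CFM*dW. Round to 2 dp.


Q = 0.68 * 3079 * 17.2 = 36011.98 BTU/hr

36011.98 BTU/hr


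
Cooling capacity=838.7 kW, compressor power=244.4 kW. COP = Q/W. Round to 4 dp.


COP = 838.7 / 244.4 = 3.4317

3.4317


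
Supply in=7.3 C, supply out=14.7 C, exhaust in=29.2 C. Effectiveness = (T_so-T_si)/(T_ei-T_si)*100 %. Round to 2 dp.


eff = (14.7-7.3)/(29.2-7.3)*100 = 33.79 %

33.79 %


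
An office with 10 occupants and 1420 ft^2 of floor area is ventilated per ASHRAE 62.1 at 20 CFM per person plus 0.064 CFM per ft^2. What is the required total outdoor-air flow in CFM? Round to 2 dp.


Total = 10*20 + 1420*0.064 = 290.88 CFM

290.88 CFM


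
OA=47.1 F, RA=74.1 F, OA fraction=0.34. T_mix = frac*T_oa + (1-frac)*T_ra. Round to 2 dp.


T_mix = 0.34*47.1 + 0.66*74.1 = 64.92 F

64.92 F


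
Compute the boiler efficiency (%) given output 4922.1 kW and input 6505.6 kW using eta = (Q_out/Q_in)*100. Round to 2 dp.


eta = (4922.1/6505.6)*100 = 75.66 %

75.66 %


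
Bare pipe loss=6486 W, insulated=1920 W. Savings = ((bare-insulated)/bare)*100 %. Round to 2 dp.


Savings = ((6486-1920)/6486)*100 = 70.40 %

70.40 %


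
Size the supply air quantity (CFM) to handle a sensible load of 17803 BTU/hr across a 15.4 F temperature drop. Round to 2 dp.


CFM = 17803 / (1.08 * 15.4) = 1070.41

1070.41 CFM


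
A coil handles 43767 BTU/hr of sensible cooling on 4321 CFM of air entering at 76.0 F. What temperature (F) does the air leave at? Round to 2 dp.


dT = 43767/(1.08*4321) = 9.3786
T_leave = 76.0 - 9.3786 = 66.62 F

66.62 F


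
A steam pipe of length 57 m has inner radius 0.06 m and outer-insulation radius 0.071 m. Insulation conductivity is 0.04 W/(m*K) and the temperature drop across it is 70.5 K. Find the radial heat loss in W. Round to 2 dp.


Q = 2*pi*0.04*57*70.5/ln(0.071/0.06) = 5999.69 W

5999.69 W


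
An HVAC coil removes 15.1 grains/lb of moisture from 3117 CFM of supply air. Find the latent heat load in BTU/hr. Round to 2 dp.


Q = 0.68 * 3117 * 15.1 = 32005.36 BTU/hr

32005.36 BTU/hr


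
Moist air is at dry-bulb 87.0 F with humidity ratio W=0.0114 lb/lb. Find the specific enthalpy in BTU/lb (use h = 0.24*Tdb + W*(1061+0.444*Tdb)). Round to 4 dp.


h = 0.24*87.0 + 0.0114*(1061+0.444*87.0) = 33.4158 BTU/lb

33.4158 BTU/lb


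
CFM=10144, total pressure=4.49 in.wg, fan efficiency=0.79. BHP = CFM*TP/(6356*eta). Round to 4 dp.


BHP = 10144 * 4.49 / (6356 * 0.79) = 9.0708 hp

9.0708 hp


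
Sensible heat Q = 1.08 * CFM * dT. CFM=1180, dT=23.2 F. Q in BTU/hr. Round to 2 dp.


Q = 1.08 * 1180 * 23.2 = 29566.08 BTU/hr

29566.08 BTU/hr


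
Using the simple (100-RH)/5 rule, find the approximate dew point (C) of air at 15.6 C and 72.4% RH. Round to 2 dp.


Td = 15.6 - (100-72.4)/5 = 10.08 C

10.08 C


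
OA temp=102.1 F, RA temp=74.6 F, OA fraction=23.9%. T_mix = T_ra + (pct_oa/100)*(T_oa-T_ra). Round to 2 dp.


T_mix = 74.6 + (23.9/100)*(102.1-74.6) = 81.17 F

81.17 F


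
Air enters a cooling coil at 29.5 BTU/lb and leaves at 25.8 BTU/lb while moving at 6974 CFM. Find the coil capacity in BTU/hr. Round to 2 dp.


Q = 4.5 * 6974 * (29.5 - 25.8) = 116117.10 BTU/hr

116117.10 BTU/hr


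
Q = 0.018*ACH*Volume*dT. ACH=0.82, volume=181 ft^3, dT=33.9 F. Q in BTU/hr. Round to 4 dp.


Q = 0.018 * 0.82 * 181 * 33.9 = 90.5659 BTU/hr

90.5659 BTU/hr


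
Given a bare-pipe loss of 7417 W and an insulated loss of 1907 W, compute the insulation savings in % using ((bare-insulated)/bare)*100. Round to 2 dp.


Savings = ((7417-1907)/7417)*100 = 74.29 %

74.29 %


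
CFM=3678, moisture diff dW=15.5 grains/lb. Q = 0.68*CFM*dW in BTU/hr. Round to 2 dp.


Q = 0.68 * 3678 * 15.5 = 38766.12 BTU/hr

38766.12 BTU/hr


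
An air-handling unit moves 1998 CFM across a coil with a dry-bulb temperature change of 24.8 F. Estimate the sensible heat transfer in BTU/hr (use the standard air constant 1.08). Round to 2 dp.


Q = 1.08 * 1998 * 24.8 = 53514.43 BTU/hr

53514.43 BTU/hr


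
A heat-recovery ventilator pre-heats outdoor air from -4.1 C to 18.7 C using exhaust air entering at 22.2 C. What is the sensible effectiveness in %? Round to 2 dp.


eff = (18.7-(-4.1))/(22.2-(-4.1))*100 = 86.69 %

86.69 %


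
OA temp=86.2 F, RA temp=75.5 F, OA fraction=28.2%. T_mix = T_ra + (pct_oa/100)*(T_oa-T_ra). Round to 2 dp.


T_mix = 75.5 + (28.2/100)*(86.2-75.5) = 78.52 F

78.52 F


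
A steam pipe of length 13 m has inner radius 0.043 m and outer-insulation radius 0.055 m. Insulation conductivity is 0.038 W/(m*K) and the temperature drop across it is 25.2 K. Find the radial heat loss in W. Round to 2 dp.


Q = 2*pi*0.038*13*25.2/ln(0.055/0.043) = 317.79 W

317.79 W


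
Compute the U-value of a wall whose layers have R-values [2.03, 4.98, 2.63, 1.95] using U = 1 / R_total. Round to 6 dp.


R_total = 2.03 + 4.98 + 2.63 + 1.95 = 11.59
U = 1/11.59 = 0.086281

0.086281


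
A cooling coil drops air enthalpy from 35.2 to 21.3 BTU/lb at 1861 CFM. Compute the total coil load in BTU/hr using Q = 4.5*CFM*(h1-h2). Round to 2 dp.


Q = 4.5 * 1861 * (35.2 - 21.3) = 116405.55 BTU/hr

116405.55 BTU/hr


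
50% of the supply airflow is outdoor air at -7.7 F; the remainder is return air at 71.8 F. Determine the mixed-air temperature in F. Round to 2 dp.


T_mix = 0.5*(-7.7) + 0.5*71.8 = 32.05 F

32.05 F


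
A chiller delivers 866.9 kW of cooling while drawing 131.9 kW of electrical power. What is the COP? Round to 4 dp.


COP = 866.9 / 131.9 = 6.5724

6.5724


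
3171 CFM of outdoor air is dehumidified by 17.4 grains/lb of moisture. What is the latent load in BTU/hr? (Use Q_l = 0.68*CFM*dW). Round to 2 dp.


Q = 0.68 * 3171 * 17.4 = 37519.27 BTU/hr

37519.27 BTU/hr


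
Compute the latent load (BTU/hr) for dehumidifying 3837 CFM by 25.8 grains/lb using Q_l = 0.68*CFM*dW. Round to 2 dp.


Q = 0.68 * 3837 * 25.8 = 67316.33 BTU/hr

67316.33 BTU/hr


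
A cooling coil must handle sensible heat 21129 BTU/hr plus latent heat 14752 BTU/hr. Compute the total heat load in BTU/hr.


Qt = 21129 + 14752 = 35881 BTU/hr

35881 BTU/hr


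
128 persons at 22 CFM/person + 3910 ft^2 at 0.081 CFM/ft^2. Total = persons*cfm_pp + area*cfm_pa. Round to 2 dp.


Total = 128*22 + 3910*0.081 = 3132.71 CFM

3132.71 CFM


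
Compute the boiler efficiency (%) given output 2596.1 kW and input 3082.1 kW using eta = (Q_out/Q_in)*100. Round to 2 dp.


eta = (2596.1/3082.1)*100 = 84.23 %

84.23 %


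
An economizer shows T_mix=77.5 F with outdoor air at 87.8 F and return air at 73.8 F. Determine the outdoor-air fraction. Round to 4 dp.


frac = (77.5 - 73.8) / (87.8 - 73.8) = 0.2643

0.2643


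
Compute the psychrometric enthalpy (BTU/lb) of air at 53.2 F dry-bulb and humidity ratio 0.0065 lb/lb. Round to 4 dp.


h = 0.24*53.2 + 0.0065*(1061+0.444*53.2) = 19.8180 BTU/lb

19.8180 BTU/lb


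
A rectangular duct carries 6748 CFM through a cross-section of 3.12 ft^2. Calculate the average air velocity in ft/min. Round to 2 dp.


V = 6748 / 3.12 = 2162.82 ft/min

2162.82 ft/min


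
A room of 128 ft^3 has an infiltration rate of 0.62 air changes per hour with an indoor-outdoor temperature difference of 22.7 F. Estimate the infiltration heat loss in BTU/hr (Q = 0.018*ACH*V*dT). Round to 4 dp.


Q = 0.018 * 0.62 * 128 * 22.7 = 32.4265 BTU/hr

32.4265 BTU/hr


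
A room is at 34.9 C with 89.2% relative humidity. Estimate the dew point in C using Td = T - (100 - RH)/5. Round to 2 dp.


Td = 34.9 - (100-89.2)/5 = 32.74 C

32.74 C


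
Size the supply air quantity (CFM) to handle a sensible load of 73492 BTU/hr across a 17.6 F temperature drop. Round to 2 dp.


CFM = 73492 / (1.08 * 17.6) = 3866.37

3866.37 CFM


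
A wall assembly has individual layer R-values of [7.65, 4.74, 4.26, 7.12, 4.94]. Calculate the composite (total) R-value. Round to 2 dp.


R_total = 7.65 + 4.74 + 4.26 + 7.12 + 4.94 = 28.71

28.71


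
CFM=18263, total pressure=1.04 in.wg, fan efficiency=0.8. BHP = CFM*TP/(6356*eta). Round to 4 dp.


BHP = 18263 * 1.04 / (6356 * 0.8) = 3.7354 hp

3.7354 hp


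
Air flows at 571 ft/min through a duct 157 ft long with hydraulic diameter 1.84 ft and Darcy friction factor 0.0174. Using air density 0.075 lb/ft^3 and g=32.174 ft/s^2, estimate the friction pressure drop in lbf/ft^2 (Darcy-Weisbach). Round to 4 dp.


v_fps = 571/60 = 9.5167 ft/s
dp = 0.0174*(157/1.84)*0.075*9.5167^2/(2*32.174) = 0.1567 lbf/ft^2

0.1567 lbf/ft^2


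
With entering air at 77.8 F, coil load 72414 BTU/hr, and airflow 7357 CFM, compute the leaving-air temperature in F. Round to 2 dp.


dT = 72414/(1.08*7357) = 9.1138
T_leave = 77.8 - 9.1138 = 68.69 F

68.69 F


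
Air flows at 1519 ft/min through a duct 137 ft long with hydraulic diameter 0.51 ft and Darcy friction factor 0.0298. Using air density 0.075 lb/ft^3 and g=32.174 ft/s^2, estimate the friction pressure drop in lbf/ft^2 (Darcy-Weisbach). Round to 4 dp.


v_fps = 1519/60 = 25.3167 ft/s
dp = 0.0298*(137/0.51)*0.075*25.3167^2/(2*32.174) = 5.9801 lbf/ft^2

5.9801 lbf/ft^2


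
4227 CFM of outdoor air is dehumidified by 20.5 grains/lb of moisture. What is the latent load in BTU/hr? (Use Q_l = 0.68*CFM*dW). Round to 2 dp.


Q = 0.68 * 4227 * 20.5 = 58924.38 BTU/hr

58924.38 BTU/hr


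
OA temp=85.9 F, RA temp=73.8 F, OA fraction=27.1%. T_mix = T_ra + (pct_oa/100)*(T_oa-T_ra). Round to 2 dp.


T_mix = 73.8 + (27.1/100)*(85.9-73.8) = 77.08 F

77.08 F


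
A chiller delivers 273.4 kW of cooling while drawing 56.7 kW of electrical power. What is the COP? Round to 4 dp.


COP = 273.4 / 56.7 = 4.8219

4.8219


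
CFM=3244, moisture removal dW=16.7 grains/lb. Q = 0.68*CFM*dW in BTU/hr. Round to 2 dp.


Q = 0.68 * 3244 * 16.7 = 36838.86 BTU/hr

36838.86 BTU/hr


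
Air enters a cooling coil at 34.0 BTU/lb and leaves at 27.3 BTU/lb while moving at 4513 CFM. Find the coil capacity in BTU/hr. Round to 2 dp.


Q = 4.5 * 4513 * (34.0 - 27.3) = 136066.95 BTU/hr

136066.95 BTU/hr


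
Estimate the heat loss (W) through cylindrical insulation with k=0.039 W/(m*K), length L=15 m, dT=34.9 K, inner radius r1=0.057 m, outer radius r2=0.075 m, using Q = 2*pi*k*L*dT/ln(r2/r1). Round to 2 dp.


Q = 2*pi*0.039*15*34.9/ln(0.075/0.057) = 467.43 W

467.43 W


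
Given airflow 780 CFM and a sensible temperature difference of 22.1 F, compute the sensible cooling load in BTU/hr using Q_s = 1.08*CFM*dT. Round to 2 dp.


Q = 1.08 * 780 * 22.1 = 18617.04 BTU/hr

18617.04 BTU/hr


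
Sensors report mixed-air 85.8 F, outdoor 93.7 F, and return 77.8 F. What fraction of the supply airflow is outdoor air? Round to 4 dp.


frac = (85.8 - 77.8) / (93.7 - 77.8) = 0.5031

0.5031


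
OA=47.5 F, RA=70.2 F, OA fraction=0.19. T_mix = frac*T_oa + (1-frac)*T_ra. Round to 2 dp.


T_mix = 0.19*47.5 + 0.81*70.2 = 65.89 F

65.89 F


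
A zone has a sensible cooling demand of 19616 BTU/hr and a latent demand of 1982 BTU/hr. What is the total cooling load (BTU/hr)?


Qt = 19616 + 1982 = 21598 BTU/hr

21598 BTU/hr


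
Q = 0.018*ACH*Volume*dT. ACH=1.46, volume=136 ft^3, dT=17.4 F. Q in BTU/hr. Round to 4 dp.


Q = 0.018 * 1.46 * 136 * 17.4 = 62.1890 BTU/hr

62.1890 BTU/hr


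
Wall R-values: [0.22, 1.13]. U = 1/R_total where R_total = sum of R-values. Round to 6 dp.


R_total = 0.22 + 1.13 = 1.35
U = 1/1.35 = 0.740741

0.740741


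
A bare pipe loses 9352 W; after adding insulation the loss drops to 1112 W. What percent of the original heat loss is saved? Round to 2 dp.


Savings = ((9352-1112)/9352)*100 = 88.11 %

88.11 %


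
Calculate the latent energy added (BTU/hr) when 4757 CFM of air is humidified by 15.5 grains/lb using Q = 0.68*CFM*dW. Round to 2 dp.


Q = 0.68 * 4757 * 15.5 = 50138.78 BTU/hr

50138.78 BTU/hr


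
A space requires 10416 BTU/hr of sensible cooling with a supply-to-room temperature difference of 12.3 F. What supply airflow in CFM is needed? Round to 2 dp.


CFM = 10416 / (1.08 * 12.3) = 784.10

784.10 CFM


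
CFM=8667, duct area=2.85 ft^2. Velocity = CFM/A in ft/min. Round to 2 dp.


V = 8667 / 2.85 = 3041.05 ft/min

3041.05 ft/min


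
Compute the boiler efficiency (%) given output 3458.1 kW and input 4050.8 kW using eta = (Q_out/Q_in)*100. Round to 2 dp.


eta = (3458.1/4050.8)*100 = 85.37 %

85.37 %


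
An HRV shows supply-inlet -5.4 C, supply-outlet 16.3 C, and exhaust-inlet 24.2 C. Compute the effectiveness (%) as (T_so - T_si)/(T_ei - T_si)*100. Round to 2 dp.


eff = (16.3-(-5.4))/(24.2-(-5.4))*100 = 73.31 %

73.31 %


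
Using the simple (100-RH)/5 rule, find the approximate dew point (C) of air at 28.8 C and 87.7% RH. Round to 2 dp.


Td = 28.8 - (100-87.7)/5 = 26.34 C

26.34 C


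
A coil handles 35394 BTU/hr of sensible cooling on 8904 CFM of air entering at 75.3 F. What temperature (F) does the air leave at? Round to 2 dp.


dT = 35394/(1.08*8904) = 3.6806
T_leave = 75.3 - 3.6806 = 71.62 F

71.62 F


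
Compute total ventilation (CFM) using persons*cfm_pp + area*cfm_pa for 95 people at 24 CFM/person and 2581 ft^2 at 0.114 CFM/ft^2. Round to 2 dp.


Total = 95*24 + 2581*0.114 = 2574.23 CFM

2574.23 CFM


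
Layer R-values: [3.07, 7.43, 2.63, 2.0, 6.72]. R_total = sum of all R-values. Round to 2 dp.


R_total = 3.07 + 7.43 + 2.63 + 2.0 + 6.72 = 21.85

21.85


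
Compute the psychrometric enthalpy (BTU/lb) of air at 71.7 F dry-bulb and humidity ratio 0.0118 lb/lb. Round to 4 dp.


h = 0.24*71.7 + 0.0118*(1061+0.444*71.7) = 30.1035 BTU/lb

30.1035 BTU/lb


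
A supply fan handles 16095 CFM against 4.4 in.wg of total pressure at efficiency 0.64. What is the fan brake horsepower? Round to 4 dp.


BHP = 16095 * 4.4 / (6356 * 0.64) = 17.4092 hp

17.4092 hp


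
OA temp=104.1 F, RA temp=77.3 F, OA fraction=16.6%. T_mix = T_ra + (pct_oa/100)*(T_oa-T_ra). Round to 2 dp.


T_mix = 77.3 + (16.6/100)*(104.1-77.3) = 81.75 F

81.75 F


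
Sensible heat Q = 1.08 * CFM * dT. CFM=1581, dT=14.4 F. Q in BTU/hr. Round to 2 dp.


Q = 1.08 * 1581 * 14.4 = 24587.71 BTU/hr

24587.71 BTU/hr


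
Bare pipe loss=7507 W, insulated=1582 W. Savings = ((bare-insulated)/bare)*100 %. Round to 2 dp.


Savings = ((7507-1582)/7507)*100 = 78.93 %

78.93 %


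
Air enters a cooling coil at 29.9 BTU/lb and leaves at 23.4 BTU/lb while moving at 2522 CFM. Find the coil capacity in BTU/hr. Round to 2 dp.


Q = 4.5 * 2522 * (29.9 - 23.4) = 73768.50 BTU/hr

73768.50 BTU/hr


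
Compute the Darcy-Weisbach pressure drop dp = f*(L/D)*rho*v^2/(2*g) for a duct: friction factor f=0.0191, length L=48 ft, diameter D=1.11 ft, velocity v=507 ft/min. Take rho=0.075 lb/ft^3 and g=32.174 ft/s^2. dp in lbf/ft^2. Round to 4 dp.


v_fps = 507/60 = 8.45 ft/s
dp = 0.0191*(48/1.11)*0.075*8.45^2/(2*32.174) = 0.0687 lbf/ft^2

0.0687 lbf/ft^2


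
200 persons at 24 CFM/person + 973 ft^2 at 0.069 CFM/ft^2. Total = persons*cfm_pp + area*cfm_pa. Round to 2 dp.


Total = 200*24 + 973*0.069 = 4867.14 CFM

4867.14 CFM


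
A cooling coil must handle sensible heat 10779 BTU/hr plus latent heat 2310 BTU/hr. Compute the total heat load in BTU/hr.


Qt = 10779 + 2310 = 13089 BTU/hr

13089 BTU/hr


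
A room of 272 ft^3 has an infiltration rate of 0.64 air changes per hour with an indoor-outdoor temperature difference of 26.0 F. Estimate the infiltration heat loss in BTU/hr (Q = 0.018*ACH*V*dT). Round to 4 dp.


Q = 0.018 * 0.64 * 272 * 26.0 = 81.4694 BTU/hr

81.4694 BTU/hr


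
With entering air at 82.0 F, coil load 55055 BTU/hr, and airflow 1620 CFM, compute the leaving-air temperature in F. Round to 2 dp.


dT = 55055/(1.08*1620) = 31.4672
T_leave = 82.0 - 31.4672 = 50.53 F

50.53 F


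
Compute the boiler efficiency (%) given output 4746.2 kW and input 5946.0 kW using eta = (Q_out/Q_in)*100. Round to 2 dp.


eta = (4746.2/5946.0)*100 = 79.82 %

79.82 %


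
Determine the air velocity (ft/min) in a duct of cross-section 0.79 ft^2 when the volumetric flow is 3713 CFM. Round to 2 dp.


V = 3713 / 0.79 = 4700.00 ft/min

4700.00 ft/min


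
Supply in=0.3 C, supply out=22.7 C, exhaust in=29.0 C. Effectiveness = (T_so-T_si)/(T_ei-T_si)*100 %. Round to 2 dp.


eff = (22.7-0.3)/(29.0-0.3)*100 = 78.05 %

78.05 %


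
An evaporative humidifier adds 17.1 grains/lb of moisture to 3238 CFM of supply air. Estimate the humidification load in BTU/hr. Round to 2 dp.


Q = 0.68 * 3238 * 17.1 = 37651.46 BTU/hr

37651.46 BTU/hr


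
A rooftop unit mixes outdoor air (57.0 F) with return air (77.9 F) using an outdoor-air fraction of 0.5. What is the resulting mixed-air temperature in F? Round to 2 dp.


T_mix = 0.5*57.0 + 0.5*77.9 = 67.45 F

67.45 F


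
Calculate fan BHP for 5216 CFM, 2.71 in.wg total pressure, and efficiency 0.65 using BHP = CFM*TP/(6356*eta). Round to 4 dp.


BHP = 5216 * 2.71 / (6356 * 0.65) = 3.4214 hp

3.4214 hp


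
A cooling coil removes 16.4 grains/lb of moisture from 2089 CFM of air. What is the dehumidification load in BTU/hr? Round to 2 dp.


Q = 0.68 * 2089 * 16.4 = 23296.53 BTU/hr

23296.53 BTU/hr


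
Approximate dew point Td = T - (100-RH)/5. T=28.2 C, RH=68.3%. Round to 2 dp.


Td = 28.2 - (100-68.3)/5 = 21.86 C

21.86 C


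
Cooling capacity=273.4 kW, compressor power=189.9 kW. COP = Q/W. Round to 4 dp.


COP = 273.4 / 189.9 = 1.4397

1.4397


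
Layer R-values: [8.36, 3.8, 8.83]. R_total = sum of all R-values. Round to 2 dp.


R_total = 8.36 + 3.8 + 8.83 = 20.99

20.99


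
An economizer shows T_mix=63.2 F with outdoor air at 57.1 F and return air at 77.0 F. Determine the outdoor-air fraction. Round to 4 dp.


frac = (63.2 - 77.0) / (57.1 - 77.0) = 0.6935

0.6935


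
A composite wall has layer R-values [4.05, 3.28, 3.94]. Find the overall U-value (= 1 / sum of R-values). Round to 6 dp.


R_total = 4.05 + 3.28 + 3.94 = 11.27
U = 1/11.27 = 0.088731

0.088731


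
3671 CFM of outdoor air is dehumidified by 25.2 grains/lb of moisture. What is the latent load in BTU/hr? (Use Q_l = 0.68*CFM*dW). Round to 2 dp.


Q = 0.68 * 3671 * 25.2 = 62906.26 BTU/hr

62906.26 BTU/hr


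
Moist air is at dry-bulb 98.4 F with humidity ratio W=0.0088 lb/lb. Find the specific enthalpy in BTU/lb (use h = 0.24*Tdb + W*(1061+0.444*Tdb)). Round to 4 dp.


h = 0.24*98.4 + 0.0088*(1061+0.444*98.4) = 33.3373 BTU/lb

33.3373 BTU/lb


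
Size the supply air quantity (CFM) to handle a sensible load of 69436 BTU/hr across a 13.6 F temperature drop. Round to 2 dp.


CFM = 69436 / (1.08 * 13.6) = 4727.40

4727.40 CFM


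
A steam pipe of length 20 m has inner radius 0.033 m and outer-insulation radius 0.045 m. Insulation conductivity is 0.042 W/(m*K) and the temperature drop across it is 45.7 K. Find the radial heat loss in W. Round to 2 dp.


Q = 2*pi*0.042*20*45.7/ln(0.045/0.033) = 777.67 W

777.67 W


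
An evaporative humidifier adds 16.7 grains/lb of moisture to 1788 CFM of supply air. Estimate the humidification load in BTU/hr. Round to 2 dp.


Q = 0.68 * 1788 * 16.7 = 20304.53 BTU/hr

20304.53 BTU/hr


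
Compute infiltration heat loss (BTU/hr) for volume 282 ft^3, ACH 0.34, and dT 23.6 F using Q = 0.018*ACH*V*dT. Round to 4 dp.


Q = 0.018 * 0.34 * 282 * 23.6 = 40.7298 BTU/hr

40.7298 BTU/hr


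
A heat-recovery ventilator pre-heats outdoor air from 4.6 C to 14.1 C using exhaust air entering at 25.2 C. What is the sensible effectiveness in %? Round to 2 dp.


eff = (14.1-4.6)/(25.2-4.6)*100 = 46.12 %

46.12 %


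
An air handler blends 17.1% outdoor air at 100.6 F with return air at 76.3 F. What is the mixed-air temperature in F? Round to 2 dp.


T_mix = 76.3 + (17.1/100)*(100.6-76.3) = 80.46 F

80.46 F


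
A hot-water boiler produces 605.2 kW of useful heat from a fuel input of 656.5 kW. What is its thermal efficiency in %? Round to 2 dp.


eta = (605.2/656.5)*100 = 92.19 %

92.19 %


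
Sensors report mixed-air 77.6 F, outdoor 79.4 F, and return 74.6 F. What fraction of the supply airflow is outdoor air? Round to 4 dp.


frac = (77.6 - 74.6) / (79.4 - 74.6) = 0.6250

0.6250


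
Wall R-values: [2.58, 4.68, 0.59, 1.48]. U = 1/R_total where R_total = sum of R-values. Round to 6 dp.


R_total = 2.58 + 4.68 + 0.59 + 1.48 = 9.33
U = 1/9.33 = 0.107181

0.107181


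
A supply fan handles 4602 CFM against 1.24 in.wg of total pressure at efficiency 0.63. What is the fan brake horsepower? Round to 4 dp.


BHP = 4602 * 1.24 / (6356 * 0.63) = 1.4251 hp

1.4251 hp


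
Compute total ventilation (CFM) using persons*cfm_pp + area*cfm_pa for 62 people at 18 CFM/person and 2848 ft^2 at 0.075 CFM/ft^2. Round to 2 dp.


Total = 62*18 + 2848*0.075 = 1329.60 CFM

1329.60 CFM


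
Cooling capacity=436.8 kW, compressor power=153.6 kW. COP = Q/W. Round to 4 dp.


COP = 436.8 / 153.6 = 2.8438

2.8438


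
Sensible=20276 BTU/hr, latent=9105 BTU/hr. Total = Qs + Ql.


Qt = 20276 + 9105 = 29381 BTU/hr

29381 BTU/hr


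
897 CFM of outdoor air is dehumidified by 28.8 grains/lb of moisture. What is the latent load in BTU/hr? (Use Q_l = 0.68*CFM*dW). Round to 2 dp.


Q = 0.68 * 897 * 28.8 = 17566.85 BTU/hr

17566.85 BTU/hr


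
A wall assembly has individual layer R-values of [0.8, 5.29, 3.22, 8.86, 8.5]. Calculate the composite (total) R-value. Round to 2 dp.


R_total = 0.8 + 5.29 + 3.22 + 8.86 + 8.5 = 26.67

26.67


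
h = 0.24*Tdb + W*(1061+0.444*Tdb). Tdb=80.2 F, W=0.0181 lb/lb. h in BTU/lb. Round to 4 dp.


h = 0.24*80.2 + 0.0181*(1061+0.444*80.2) = 39.0966 BTU/lb

39.0966 BTU/lb


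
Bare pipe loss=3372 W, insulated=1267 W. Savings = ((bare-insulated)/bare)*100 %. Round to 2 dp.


Savings = ((3372-1267)/3372)*100 = 62.43 %

62.43 %


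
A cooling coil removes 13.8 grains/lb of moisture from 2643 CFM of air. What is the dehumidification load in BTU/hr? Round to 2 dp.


Q = 0.68 * 2643 * 13.8 = 24801.91 BTU/hr

24801.91 BTU/hr


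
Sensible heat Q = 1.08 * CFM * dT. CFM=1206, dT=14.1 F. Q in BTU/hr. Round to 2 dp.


Q = 1.08 * 1206 * 14.1 = 18364.97 BTU/hr

18364.97 BTU/hr


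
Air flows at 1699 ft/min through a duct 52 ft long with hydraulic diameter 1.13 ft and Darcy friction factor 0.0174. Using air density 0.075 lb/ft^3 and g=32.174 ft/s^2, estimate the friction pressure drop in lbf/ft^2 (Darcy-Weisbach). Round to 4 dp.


v_fps = 1699/60 = 28.3167 ft/s
dp = 0.0174*(52/1.13)*0.075*28.3167^2/(2*32.174) = 0.7483 lbf/ft^2

0.7483 lbf/ft^2


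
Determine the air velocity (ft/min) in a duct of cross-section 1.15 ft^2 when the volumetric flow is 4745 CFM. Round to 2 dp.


V = 4745 / 1.15 = 4126.09 ft/min

4126.09 ft/min


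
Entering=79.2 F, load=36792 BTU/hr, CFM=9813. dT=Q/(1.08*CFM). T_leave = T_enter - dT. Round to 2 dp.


dT = 36792/(1.08*9813) = 3.4716
T_leave = 79.2 - 3.4716 = 75.73 F

75.73 F


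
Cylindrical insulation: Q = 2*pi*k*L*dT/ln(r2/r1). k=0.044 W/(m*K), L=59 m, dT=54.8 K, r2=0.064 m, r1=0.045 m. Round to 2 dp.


Q = 2*pi*0.044*59*54.8/ln(0.064/0.045) = 2537.76 W

2537.76 W


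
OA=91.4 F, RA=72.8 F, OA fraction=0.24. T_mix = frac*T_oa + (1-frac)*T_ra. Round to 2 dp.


T_mix = 0.24*91.4 + 0.76*72.8 = 77.26 F

77.26 F


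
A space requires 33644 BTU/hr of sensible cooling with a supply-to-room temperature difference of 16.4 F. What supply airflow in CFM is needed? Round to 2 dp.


CFM = 33644 / (1.08 * 16.4) = 1899.50

1899.50 CFM


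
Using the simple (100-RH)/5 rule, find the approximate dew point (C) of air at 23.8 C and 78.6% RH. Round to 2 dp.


Td = 23.8 - (100-78.6)/5 = 19.52 C

19.52 C


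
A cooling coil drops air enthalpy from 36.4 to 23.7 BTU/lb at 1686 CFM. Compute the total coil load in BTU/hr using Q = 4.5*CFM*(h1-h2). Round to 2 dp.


Q = 4.5 * 1686 * (36.4 - 23.7) = 96354.90 BTU/hr

96354.90 BTU/hr


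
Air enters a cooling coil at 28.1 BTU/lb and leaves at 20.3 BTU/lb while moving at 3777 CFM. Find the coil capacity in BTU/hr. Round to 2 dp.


Q = 4.5 * 3777 * (28.1 - 20.3) = 132572.70 BTU/hr

132572.70 BTU/hr


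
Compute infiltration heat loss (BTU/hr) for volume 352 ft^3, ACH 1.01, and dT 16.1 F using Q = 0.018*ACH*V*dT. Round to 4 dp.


Q = 0.018 * 1.01 * 352 * 16.1 = 103.0297 BTU/hr

103.0297 BTU/hr


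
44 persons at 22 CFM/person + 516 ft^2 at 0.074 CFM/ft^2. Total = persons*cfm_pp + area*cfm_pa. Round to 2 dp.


Total = 44*22 + 516*0.074 = 1006.18 CFM

1006.18 CFM


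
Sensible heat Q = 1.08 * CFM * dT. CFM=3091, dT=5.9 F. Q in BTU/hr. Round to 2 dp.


Q = 1.08 * 3091 * 5.9 = 19695.85 BTU/hr

19695.85 BTU/hr


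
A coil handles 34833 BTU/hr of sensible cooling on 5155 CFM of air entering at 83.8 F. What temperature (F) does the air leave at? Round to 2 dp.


dT = 34833/(1.08*5155) = 6.2566
T_leave = 83.8 - 6.2566 = 77.54 F

77.54 F


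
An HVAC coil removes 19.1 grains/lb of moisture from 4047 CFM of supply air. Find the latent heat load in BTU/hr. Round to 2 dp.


Q = 0.68 * 4047 * 19.1 = 52562.44 BTU/hr

52562.44 BTU/hr


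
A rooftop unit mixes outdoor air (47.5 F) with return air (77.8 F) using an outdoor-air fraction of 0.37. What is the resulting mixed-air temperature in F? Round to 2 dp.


T_mix = 0.37*47.5 + 0.63*77.8 = 66.59 F

66.59 F


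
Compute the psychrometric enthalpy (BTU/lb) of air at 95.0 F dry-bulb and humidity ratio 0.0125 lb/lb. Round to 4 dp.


h = 0.24*95.0 + 0.0125*(1061+0.444*95.0) = 36.5898 BTU/lb

36.5898 BTU/lb


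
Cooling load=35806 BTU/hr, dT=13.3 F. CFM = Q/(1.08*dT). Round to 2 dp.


CFM = 35806 / (1.08 * 13.3) = 2492.76

2492.76 CFM


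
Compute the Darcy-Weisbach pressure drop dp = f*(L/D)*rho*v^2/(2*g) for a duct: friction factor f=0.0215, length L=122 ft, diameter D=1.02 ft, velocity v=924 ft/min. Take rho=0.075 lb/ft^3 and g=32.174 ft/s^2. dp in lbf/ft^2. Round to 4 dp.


v_fps = 924/60 = 15.4 ft/s
dp = 0.0215*(122/1.02)*0.075*15.4^2/(2*32.174) = 0.7108 lbf/ft^2

0.7108 lbf/ft^2


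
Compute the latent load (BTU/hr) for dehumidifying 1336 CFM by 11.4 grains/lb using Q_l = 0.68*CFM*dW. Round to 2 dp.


Q = 0.68 * 1336 * 11.4 = 10356.67 BTU/hr

10356.67 BTU/hr


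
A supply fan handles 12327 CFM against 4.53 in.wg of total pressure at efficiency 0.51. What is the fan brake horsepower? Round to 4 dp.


BHP = 12327 * 4.53 / (6356 * 0.51) = 17.2267 hp

17.2267 hp


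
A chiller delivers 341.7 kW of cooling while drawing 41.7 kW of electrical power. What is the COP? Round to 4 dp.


COP = 341.7 / 41.7 = 8.1942

8.1942


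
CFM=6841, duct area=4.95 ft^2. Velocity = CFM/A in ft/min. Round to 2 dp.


V = 6841 / 4.95 = 1382.02 ft/min

1382.02 ft/min


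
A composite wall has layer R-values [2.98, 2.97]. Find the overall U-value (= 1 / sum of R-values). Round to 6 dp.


R_total = 2.98 + 2.97 = 5.95
U = 1/5.95 = 0.168067

0.168067


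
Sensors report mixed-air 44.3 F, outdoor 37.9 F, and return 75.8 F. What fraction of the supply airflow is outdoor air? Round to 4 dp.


frac = (44.3 - 75.8) / (37.9 - 75.8) = 0.8311

0.8311


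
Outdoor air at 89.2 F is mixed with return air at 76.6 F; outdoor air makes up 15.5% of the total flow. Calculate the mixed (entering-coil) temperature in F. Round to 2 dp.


T_mix = 76.6 + (15.5/100)*(89.2-76.6) = 78.55 F

78.55 F


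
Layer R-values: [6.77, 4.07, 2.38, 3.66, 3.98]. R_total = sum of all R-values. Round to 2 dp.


R_total = 6.77 + 4.07 + 2.38 + 3.66 + 3.98 = 20.86

20.86


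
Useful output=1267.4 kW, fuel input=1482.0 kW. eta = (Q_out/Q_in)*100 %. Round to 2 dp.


eta = (1267.4/1482.0)*100 = 85.52 %

85.52 %


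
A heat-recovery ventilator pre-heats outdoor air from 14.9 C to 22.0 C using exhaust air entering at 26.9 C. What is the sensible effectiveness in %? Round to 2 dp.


eff = (22.0-14.9)/(26.9-14.9)*100 = 59.17 %

59.17 %


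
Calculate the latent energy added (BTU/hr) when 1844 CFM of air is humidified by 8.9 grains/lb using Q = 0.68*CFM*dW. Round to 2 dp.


Q = 0.68 * 1844 * 8.9 = 11159.89 BTU/hr

11159.89 BTU/hr


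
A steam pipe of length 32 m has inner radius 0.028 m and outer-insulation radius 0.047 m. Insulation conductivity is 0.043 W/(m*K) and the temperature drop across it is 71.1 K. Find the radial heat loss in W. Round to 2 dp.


Q = 2*pi*0.043*32*71.1/ln(0.047/0.028) = 1186.82 W

1186.82 W


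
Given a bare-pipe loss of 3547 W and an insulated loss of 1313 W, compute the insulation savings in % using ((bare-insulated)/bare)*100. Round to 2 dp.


Savings = ((3547-1313)/3547)*100 = 62.98 %

62.98 %


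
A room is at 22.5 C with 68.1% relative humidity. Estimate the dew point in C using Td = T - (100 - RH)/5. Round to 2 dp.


Td = 22.5 - (100-68.1)/5 = 16.12 C

16.12 C


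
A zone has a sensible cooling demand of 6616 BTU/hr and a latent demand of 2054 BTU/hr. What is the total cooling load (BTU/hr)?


Qt = 6616 + 2054 = 8670 BTU/hr

8670 BTU/hr


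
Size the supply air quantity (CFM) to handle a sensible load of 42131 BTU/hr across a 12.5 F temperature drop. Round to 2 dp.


CFM = 42131 / (1.08 * 12.5) = 3120.81

3120.81 CFM


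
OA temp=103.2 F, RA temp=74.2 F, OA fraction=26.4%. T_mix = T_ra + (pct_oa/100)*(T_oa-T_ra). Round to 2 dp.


T_mix = 74.2 + (26.4/100)*(103.2-74.2) = 81.86 F

81.86 F


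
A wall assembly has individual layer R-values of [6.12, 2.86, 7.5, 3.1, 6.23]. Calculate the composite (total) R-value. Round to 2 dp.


R_total = 6.12 + 2.86 + 7.5 + 3.1 + 6.23 = 25.81

25.81


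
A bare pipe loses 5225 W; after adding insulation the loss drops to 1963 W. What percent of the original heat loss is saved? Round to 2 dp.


Savings = ((5225-1963)/5225)*100 = 62.43 %

62.43 %


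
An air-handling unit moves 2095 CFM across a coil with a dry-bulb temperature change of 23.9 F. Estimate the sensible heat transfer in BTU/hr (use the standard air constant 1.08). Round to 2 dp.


Q = 1.08 * 2095 * 23.9 = 54076.14 BTU/hr

54076.14 BTU/hr


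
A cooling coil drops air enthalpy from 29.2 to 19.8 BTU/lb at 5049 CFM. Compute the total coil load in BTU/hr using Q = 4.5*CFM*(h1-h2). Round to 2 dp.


Q = 4.5 * 5049 * (29.2 - 19.8) = 213572.70 BTU/hr

213572.70 BTU/hr


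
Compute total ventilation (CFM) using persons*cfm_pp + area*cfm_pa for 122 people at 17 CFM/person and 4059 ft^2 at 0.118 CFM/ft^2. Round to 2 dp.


Total = 122*17 + 4059*0.118 = 2552.96 CFM

2552.96 CFM


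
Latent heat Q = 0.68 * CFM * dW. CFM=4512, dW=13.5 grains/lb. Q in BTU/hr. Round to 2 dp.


Q = 0.68 * 4512 * 13.5 = 41420.16 BTU/hr

41420.16 BTU/hr


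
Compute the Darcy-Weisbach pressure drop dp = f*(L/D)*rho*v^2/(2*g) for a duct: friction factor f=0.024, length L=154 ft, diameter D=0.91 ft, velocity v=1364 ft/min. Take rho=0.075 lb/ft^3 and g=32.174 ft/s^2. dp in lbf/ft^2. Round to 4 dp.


v_fps = 1364/60 = 22.7333 ft/s
dp = 0.024*(154/0.91)*0.075*22.7333^2/(2*32.174) = 2.4465 lbf/ft^2

2.4465 lbf/ft^2


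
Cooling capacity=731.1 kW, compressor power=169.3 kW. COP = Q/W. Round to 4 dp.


COP = 731.1 / 169.3 = 4.3184

4.3184


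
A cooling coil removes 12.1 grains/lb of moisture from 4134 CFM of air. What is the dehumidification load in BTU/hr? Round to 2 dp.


Q = 0.68 * 4134 * 12.1 = 34014.55 BTU/hr

34014.55 BTU/hr


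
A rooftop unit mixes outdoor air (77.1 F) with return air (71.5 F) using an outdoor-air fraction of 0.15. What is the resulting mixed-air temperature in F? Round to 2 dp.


T_mix = 0.15*77.1 + 0.85*71.5 = 72.34 F

72.34 F


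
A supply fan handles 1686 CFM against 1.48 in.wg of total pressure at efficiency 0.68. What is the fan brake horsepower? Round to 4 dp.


BHP = 1686 * 1.48 / (6356 * 0.68) = 0.5773 hp

0.5773 hp


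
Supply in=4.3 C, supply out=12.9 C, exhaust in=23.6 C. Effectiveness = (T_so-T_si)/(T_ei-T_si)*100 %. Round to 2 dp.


eff = (12.9-4.3)/(23.6-4.3)*100 = 44.56 %

44.56 %


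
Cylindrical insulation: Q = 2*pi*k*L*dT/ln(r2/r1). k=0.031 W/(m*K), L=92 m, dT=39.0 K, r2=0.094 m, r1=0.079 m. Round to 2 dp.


Q = 2*pi*0.031*92*39.0/ln(0.094/0.079) = 4020.01 W

4020.01 W


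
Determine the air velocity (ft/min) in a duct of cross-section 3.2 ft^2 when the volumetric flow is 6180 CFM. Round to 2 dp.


V = 6180 / 3.2 = 1931.25 ft/min

1931.25 ft/min


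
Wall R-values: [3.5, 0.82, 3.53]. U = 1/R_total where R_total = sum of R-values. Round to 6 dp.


R_total = 3.5 + 0.82 + 3.53 = 7.85
U = 1/7.85 = 0.127389

0.127389


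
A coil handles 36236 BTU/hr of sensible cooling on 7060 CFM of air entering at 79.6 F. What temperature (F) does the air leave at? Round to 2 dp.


dT = 36236/(1.08*7060) = 4.7524
T_leave = 79.6 - 4.7524 = 74.85 F

74.85 F


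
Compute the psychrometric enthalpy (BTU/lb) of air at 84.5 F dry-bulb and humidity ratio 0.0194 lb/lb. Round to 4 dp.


h = 0.24*84.5 + 0.0194*(1061+0.444*84.5) = 41.5912 BTU/lb

41.5912 BTU/lb


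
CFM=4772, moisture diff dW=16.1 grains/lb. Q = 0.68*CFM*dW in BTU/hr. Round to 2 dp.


Q = 0.68 * 4772 * 16.1 = 52243.86 BTU/hr

52243.86 BTU/hr


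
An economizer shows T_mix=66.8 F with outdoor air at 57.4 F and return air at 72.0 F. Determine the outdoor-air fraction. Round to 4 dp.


frac = (66.8 - 72.0) / (57.4 - 72.0) = 0.3562

0.3562


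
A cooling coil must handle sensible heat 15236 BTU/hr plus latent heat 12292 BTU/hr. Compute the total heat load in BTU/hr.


Qt = 15236 + 12292 = 27528 BTU/hr

27528 BTU/hr


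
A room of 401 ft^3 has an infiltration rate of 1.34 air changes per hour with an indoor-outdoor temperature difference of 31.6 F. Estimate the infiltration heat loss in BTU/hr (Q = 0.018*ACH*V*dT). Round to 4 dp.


Q = 0.018 * 1.34 * 401 * 31.6 = 305.6390 BTU/hr

305.6390 BTU/hr


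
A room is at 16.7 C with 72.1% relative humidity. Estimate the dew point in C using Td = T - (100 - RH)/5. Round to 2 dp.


Td = 16.7 - (100-72.1)/5 = 11.12 C

11.12 C


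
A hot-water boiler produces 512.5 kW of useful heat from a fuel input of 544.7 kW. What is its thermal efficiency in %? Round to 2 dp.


eta = (512.5/544.7)*100 = 94.09 %

94.09 %


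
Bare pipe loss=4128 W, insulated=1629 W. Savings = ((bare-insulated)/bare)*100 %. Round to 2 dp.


Savings = ((4128-1629)/4128)*100 = 60.54 %

60.54 %


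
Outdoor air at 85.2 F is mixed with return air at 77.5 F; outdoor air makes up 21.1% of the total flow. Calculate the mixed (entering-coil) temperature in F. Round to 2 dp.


T_mix = 77.5 + (21.1/100)*(85.2-77.5) = 79.12 F

79.12 F


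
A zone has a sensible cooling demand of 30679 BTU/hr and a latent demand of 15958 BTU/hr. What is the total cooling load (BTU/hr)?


Qt = 30679 + 15958 = 46637 BTU/hr

46637 BTU/hr


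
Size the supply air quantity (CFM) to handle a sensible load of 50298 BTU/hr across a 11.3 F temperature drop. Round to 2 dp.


CFM = 50298 / (1.08 * 11.3) = 4121.44

4121.44 CFM


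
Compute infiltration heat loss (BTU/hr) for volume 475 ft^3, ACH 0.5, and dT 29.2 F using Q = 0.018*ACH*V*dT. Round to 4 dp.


Q = 0.018 * 0.5 * 475 * 29.2 = 124.8300 BTU/hr

124.8300 BTU/hr


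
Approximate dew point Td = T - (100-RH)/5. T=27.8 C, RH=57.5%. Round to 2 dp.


Td = 27.8 - (100-57.5)/5 = 19.30 C

19.30 C
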